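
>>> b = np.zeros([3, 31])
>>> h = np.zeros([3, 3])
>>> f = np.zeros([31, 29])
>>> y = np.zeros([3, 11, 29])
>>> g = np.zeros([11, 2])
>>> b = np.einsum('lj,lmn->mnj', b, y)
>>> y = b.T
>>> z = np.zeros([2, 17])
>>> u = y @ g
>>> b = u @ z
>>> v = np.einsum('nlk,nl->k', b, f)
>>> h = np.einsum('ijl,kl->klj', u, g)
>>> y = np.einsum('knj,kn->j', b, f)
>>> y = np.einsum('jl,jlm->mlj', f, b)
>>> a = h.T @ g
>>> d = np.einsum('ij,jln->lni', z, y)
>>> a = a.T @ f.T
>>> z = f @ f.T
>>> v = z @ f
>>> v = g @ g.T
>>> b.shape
(31, 29, 17)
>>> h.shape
(11, 2, 29)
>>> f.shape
(31, 29)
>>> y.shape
(17, 29, 31)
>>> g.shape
(11, 2)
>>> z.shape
(31, 31)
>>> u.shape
(31, 29, 2)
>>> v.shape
(11, 11)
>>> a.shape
(2, 2, 31)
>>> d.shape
(29, 31, 2)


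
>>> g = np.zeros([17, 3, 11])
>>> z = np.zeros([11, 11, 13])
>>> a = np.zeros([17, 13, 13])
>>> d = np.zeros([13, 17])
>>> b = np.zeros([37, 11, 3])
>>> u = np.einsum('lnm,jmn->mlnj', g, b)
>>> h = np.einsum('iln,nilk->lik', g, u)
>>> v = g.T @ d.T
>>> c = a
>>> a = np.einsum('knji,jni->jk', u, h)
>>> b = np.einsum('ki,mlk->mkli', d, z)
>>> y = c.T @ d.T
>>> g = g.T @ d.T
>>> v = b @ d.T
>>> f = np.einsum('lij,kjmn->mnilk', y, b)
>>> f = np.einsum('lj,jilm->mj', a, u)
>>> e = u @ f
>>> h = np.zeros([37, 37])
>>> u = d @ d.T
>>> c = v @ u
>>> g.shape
(11, 3, 13)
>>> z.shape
(11, 11, 13)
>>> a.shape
(3, 11)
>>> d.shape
(13, 17)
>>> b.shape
(11, 13, 11, 17)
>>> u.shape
(13, 13)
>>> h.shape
(37, 37)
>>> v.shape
(11, 13, 11, 13)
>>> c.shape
(11, 13, 11, 13)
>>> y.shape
(13, 13, 13)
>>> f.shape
(37, 11)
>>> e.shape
(11, 17, 3, 11)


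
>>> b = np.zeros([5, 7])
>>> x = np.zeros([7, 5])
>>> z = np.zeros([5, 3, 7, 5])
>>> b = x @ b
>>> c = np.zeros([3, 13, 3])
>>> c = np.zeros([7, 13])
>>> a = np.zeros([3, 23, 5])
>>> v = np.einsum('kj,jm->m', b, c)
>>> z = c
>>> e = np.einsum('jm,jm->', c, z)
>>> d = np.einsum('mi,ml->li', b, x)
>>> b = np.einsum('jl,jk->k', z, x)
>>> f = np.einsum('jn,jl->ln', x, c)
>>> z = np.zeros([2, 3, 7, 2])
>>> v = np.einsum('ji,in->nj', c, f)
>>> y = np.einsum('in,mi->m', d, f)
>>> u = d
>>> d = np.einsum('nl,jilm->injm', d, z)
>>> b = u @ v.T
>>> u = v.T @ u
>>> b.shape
(5, 5)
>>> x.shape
(7, 5)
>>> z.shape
(2, 3, 7, 2)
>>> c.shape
(7, 13)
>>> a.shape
(3, 23, 5)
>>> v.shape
(5, 7)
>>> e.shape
()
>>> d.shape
(3, 5, 2, 2)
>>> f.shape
(13, 5)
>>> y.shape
(13,)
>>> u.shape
(7, 7)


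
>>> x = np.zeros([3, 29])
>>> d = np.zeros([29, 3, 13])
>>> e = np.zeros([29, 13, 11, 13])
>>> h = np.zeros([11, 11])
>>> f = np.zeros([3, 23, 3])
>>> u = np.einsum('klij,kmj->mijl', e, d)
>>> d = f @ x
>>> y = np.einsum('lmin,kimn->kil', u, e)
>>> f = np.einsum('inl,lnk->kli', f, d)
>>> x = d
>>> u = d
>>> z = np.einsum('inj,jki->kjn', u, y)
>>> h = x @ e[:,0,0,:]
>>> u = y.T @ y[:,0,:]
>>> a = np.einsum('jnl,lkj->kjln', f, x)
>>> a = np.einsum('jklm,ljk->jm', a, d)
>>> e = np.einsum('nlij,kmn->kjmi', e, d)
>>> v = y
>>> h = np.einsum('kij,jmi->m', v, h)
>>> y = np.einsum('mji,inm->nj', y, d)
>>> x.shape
(3, 23, 29)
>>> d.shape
(3, 23, 29)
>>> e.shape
(3, 13, 23, 11)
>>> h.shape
(23,)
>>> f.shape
(29, 3, 3)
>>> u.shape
(3, 13, 3)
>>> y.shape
(23, 13)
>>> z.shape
(13, 29, 23)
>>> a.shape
(23, 3)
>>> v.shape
(29, 13, 3)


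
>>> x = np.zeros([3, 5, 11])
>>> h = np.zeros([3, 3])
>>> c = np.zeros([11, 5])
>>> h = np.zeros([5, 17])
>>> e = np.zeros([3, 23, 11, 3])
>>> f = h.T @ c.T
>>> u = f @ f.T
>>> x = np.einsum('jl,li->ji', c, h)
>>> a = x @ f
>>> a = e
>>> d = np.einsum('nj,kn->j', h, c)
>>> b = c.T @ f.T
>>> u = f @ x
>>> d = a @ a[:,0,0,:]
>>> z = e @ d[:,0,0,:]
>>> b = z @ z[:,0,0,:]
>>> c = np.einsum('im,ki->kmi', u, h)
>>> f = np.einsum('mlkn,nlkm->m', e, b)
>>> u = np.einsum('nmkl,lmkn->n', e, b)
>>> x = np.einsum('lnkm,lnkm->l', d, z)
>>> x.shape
(3,)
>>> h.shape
(5, 17)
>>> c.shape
(5, 17, 17)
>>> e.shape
(3, 23, 11, 3)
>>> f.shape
(3,)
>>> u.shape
(3,)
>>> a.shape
(3, 23, 11, 3)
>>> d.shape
(3, 23, 11, 3)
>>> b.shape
(3, 23, 11, 3)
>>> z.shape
(3, 23, 11, 3)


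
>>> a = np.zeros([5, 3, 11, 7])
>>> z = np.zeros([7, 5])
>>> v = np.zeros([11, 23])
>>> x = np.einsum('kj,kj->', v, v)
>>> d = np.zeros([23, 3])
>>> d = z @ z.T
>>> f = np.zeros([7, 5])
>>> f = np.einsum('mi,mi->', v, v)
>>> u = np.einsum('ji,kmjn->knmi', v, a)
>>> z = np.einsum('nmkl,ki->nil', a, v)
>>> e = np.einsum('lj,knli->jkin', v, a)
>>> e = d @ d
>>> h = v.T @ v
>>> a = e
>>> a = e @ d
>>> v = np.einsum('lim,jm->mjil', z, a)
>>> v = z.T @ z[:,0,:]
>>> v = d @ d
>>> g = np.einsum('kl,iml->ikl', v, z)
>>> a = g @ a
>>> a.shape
(5, 7, 7)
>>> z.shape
(5, 23, 7)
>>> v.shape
(7, 7)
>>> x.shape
()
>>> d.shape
(7, 7)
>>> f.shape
()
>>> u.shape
(5, 7, 3, 23)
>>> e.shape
(7, 7)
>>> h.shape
(23, 23)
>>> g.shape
(5, 7, 7)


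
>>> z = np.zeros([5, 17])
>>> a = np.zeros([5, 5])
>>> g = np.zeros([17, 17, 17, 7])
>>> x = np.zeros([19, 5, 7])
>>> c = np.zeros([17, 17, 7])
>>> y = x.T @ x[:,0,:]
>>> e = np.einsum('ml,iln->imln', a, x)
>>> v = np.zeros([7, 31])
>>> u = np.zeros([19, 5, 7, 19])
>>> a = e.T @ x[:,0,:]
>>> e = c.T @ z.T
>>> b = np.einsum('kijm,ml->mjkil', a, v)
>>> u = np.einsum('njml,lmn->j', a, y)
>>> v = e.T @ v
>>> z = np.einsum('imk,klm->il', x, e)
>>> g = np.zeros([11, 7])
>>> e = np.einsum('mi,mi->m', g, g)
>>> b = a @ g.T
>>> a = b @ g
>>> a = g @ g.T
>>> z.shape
(19, 17)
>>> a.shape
(11, 11)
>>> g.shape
(11, 7)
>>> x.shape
(19, 5, 7)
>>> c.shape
(17, 17, 7)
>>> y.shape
(7, 5, 7)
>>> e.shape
(11,)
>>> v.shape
(5, 17, 31)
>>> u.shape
(5,)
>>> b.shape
(7, 5, 5, 11)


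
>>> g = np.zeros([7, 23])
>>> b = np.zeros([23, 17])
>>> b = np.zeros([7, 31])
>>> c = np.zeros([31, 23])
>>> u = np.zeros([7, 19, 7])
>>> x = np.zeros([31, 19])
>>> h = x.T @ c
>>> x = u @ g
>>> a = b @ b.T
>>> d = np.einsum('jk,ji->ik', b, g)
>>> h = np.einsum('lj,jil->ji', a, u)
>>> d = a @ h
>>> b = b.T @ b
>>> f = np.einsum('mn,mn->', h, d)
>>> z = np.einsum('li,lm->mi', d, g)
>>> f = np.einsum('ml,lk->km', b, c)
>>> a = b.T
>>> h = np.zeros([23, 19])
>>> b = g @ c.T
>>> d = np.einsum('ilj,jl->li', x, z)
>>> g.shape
(7, 23)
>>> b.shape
(7, 31)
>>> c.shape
(31, 23)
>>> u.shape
(7, 19, 7)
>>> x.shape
(7, 19, 23)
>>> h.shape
(23, 19)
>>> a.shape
(31, 31)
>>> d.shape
(19, 7)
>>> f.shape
(23, 31)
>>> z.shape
(23, 19)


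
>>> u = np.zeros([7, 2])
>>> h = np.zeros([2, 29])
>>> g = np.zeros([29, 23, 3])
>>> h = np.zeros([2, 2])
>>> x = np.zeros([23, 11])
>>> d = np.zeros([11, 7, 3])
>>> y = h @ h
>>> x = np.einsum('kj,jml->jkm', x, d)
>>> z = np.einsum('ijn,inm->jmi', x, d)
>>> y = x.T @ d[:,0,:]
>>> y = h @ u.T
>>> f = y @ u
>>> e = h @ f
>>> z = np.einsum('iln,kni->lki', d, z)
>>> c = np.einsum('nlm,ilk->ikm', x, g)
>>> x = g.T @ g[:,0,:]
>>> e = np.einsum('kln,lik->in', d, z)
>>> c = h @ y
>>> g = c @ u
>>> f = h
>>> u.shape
(7, 2)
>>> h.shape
(2, 2)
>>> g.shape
(2, 2)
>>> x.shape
(3, 23, 3)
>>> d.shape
(11, 7, 3)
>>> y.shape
(2, 7)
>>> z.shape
(7, 23, 11)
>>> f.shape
(2, 2)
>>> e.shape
(23, 3)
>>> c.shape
(2, 7)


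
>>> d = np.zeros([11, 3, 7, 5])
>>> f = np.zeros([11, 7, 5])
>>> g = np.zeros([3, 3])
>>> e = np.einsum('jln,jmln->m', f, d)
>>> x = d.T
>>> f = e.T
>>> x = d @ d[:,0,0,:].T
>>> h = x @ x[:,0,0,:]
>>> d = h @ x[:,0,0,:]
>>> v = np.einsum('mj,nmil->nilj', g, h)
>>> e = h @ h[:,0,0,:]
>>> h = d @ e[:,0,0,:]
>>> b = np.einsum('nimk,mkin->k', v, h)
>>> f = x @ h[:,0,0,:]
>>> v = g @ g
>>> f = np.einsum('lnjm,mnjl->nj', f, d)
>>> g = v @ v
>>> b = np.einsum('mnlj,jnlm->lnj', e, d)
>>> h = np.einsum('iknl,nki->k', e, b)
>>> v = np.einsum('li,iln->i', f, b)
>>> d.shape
(11, 3, 7, 11)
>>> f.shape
(3, 7)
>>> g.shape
(3, 3)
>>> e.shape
(11, 3, 7, 11)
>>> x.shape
(11, 3, 7, 11)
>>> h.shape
(3,)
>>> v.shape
(7,)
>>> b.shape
(7, 3, 11)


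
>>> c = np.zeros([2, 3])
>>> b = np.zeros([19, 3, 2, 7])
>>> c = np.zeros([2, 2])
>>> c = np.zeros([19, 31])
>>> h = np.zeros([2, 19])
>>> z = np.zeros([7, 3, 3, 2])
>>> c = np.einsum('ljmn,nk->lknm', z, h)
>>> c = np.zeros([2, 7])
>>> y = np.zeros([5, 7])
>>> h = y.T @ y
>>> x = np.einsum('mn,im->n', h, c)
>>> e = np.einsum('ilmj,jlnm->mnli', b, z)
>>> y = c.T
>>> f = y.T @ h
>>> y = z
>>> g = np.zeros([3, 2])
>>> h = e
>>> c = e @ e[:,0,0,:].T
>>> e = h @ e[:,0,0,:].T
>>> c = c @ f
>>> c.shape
(2, 3, 3, 7)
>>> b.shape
(19, 3, 2, 7)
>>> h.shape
(2, 3, 3, 19)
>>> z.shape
(7, 3, 3, 2)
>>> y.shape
(7, 3, 3, 2)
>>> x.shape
(7,)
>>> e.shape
(2, 3, 3, 2)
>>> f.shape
(2, 7)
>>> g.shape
(3, 2)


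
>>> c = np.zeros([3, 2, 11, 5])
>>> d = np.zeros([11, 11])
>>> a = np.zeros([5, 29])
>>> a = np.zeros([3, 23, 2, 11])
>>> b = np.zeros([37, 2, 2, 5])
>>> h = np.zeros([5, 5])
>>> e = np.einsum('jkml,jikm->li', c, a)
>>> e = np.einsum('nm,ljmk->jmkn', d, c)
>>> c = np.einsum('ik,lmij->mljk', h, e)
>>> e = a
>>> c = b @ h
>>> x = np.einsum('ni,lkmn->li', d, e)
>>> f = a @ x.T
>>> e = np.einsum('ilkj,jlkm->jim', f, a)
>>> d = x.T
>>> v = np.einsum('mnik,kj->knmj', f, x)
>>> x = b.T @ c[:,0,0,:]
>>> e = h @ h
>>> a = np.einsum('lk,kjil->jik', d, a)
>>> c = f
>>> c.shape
(3, 23, 2, 3)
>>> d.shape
(11, 3)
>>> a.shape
(23, 2, 3)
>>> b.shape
(37, 2, 2, 5)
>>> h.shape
(5, 5)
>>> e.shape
(5, 5)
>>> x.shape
(5, 2, 2, 5)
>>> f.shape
(3, 23, 2, 3)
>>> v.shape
(3, 23, 3, 11)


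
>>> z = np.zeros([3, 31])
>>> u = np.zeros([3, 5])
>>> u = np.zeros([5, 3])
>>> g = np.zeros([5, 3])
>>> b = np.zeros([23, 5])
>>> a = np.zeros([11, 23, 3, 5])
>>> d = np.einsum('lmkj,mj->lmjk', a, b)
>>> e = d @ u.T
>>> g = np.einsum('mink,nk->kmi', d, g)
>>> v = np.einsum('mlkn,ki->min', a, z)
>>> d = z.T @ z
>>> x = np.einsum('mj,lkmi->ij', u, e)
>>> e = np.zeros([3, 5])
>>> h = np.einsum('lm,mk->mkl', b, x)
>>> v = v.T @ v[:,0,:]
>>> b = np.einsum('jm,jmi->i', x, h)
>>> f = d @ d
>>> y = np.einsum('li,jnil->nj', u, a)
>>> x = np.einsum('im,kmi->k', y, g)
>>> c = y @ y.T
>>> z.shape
(3, 31)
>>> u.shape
(5, 3)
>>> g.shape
(3, 11, 23)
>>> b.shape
(23,)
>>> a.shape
(11, 23, 3, 5)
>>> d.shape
(31, 31)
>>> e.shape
(3, 5)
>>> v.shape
(5, 31, 5)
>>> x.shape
(3,)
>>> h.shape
(5, 3, 23)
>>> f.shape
(31, 31)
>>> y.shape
(23, 11)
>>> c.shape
(23, 23)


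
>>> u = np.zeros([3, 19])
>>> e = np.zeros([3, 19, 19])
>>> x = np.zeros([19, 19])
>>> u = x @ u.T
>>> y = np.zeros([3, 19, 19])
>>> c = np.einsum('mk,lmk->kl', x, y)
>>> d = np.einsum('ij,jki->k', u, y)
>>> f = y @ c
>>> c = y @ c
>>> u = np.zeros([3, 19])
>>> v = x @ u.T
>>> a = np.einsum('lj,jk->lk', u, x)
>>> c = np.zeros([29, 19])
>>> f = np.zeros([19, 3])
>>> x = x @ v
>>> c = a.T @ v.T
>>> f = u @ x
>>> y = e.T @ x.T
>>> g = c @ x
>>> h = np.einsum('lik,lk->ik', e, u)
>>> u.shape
(3, 19)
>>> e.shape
(3, 19, 19)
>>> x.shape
(19, 3)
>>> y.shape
(19, 19, 19)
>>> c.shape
(19, 19)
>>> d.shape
(19,)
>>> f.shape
(3, 3)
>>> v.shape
(19, 3)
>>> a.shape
(3, 19)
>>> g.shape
(19, 3)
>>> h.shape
(19, 19)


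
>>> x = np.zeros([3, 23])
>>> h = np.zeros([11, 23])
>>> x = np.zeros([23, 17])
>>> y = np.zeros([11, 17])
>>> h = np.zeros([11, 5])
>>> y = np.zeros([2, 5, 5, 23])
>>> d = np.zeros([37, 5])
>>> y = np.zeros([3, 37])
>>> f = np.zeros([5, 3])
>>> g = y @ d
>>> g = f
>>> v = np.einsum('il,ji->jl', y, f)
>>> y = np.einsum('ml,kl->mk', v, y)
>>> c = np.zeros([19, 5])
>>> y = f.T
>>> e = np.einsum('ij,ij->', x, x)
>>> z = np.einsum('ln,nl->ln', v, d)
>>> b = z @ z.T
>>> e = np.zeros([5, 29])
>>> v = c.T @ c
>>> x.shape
(23, 17)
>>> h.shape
(11, 5)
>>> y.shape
(3, 5)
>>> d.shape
(37, 5)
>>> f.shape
(5, 3)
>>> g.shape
(5, 3)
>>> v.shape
(5, 5)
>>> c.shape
(19, 5)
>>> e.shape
(5, 29)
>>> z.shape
(5, 37)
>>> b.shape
(5, 5)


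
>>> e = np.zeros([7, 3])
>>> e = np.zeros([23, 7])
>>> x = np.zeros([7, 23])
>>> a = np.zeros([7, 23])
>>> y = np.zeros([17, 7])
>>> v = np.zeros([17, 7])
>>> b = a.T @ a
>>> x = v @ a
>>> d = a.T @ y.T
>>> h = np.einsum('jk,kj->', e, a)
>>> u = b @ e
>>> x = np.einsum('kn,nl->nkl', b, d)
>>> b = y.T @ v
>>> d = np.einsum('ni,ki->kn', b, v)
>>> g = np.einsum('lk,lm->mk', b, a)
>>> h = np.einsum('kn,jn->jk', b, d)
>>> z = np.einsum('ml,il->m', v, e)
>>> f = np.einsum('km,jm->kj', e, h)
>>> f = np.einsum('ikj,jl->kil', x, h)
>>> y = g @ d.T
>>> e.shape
(23, 7)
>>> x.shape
(23, 23, 17)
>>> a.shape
(7, 23)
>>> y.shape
(23, 17)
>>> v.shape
(17, 7)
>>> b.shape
(7, 7)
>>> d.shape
(17, 7)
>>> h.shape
(17, 7)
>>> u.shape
(23, 7)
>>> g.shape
(23, 7)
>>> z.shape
(17,)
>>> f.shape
(23, 23, 7)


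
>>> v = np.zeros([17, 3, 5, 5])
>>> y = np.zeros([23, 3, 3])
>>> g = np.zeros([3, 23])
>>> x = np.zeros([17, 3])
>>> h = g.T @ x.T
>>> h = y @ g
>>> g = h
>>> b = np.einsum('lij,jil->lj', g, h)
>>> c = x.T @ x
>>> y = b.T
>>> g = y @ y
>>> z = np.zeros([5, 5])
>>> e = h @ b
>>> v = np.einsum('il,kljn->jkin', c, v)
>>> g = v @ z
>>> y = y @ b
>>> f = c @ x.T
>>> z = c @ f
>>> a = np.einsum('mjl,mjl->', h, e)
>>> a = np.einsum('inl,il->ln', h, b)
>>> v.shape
(5, 17, 3, 5)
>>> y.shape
(23, 23)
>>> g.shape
(5, 17, 3, 5)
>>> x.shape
(17, 3)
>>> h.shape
(23, 3, 23)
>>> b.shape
(23, 23)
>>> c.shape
(3, 3)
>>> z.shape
(3, 17)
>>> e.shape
(23, 3, 23)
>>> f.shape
(3, 17)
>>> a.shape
(23, 3)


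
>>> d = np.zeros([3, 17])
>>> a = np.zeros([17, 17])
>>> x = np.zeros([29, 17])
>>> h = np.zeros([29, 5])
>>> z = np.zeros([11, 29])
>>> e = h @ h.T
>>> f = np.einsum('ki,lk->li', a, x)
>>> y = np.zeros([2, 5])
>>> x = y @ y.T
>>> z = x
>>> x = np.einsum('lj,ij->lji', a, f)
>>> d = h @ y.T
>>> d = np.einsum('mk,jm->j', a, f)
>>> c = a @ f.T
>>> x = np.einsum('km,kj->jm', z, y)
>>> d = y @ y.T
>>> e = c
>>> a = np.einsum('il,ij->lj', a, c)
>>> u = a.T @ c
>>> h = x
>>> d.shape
(2, 2)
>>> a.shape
(17, 29)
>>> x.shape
(5, 2)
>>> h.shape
(5, 2)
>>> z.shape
(2, 2)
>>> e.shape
(17, 29)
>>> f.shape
(29, 17)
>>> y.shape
(2, 5)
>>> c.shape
(17, 29)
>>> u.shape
(29, 29)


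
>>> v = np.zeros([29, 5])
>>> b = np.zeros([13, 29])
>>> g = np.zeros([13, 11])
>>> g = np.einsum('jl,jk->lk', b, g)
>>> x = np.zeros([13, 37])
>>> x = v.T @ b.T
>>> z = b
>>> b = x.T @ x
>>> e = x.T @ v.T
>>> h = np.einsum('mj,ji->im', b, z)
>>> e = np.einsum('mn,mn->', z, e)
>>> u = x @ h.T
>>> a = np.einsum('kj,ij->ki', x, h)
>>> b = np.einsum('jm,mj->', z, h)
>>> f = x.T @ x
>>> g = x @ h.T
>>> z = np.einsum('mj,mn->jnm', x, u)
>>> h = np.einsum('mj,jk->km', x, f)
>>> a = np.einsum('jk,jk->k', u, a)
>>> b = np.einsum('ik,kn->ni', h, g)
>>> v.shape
(29, 5)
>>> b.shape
(29, 13)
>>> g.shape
(5, 29)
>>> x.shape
(5, 13)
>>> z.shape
(13, 29, 5)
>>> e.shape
()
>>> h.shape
(13, 5)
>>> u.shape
(5, 29)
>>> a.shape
(29,)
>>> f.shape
(13, 13)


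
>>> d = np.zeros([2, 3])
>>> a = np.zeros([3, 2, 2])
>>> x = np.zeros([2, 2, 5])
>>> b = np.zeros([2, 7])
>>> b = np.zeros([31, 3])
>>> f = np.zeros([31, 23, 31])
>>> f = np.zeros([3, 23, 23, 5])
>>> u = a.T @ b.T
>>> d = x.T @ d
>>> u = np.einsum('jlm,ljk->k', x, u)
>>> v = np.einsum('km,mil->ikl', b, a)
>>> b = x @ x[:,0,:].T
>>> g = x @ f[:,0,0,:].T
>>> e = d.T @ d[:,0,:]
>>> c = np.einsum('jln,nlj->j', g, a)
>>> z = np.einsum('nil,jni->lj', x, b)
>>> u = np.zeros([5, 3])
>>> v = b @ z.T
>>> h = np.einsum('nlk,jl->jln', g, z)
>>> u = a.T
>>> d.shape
(5, 2, 3)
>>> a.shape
(3, 2, 2)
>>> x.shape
(2, 2, 5)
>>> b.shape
(2, 2, 2)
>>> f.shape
(3, 23, 23, 5)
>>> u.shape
(2, 2, 3)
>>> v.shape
(2, 2, 5)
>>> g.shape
(2, 2, 3)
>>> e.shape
(3, 2, 3)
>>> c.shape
(2,)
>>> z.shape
(5, 2)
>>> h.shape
(5, 2, 2)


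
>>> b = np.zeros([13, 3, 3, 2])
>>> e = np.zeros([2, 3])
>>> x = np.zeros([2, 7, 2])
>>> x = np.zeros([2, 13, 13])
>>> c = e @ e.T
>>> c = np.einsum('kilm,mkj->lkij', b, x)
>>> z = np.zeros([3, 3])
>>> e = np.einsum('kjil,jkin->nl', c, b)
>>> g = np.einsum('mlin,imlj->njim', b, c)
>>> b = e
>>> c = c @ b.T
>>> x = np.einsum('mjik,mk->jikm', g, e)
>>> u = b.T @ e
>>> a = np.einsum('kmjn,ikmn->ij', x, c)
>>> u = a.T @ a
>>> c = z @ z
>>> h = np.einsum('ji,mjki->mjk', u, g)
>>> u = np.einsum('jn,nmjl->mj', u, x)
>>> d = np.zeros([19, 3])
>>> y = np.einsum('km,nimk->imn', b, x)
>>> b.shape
(2, 13)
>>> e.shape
(2, 13)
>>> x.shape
(13, 3, 13, 2)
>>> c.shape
(3, 3)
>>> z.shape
(3, 3)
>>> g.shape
(2, 13, 3, 13)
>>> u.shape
(3, 13)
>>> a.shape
(3, 13)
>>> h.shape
(2, 13, 3)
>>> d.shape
(19, 3)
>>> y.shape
(3, 13, 13)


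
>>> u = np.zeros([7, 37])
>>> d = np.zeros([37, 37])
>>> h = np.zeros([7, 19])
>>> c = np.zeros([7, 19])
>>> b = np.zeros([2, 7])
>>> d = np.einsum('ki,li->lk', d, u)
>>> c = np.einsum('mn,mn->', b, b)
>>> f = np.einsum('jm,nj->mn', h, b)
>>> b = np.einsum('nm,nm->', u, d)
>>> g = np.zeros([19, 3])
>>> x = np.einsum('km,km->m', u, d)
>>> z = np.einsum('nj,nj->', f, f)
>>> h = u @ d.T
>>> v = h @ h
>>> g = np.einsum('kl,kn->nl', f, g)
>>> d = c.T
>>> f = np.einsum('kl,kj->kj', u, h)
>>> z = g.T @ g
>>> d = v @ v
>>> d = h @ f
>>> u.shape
(7, 37)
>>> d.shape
(7, 7)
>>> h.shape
(7, 7)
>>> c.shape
()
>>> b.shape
()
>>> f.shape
(7, 7)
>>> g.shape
(3, 2)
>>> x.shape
(37,)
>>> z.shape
(2, 2)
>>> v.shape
(7, 7)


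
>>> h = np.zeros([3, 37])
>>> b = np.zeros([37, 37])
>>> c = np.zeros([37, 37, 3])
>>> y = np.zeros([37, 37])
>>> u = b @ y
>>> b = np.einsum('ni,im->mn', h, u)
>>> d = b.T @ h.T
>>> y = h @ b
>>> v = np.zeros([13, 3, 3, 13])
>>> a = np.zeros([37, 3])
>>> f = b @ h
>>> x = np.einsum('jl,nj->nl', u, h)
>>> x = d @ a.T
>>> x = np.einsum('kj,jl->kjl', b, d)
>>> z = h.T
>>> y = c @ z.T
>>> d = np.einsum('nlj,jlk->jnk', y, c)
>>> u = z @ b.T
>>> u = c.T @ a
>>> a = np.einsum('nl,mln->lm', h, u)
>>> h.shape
(3, 37)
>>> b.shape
(37, 3)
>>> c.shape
(37, 37, 3)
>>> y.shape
(37, 37, 37)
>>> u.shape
(3, 37, 3)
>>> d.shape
(37, 37, 3)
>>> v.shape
(13, 3, 3, 13)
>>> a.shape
(37, 3)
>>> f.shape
(37, 37)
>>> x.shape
(37, 3, 3)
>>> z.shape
(37, 3)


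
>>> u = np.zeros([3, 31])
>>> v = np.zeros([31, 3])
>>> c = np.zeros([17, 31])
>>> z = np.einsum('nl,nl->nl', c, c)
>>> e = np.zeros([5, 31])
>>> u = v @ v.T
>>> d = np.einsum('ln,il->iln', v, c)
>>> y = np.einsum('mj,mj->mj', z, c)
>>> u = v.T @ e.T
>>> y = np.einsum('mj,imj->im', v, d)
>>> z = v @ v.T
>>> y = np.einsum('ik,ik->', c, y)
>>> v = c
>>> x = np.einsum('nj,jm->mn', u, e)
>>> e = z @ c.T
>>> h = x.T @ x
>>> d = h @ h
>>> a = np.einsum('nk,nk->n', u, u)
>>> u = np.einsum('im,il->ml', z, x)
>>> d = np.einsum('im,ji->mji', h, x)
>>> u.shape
(31, 3)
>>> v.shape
(17, 31)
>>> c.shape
(17, 31)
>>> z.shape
(31, 31)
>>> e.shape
(31, 17)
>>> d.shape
(3, 31, 3)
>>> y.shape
()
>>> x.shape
(31, 3)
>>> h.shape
(3, 3)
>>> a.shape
(3,)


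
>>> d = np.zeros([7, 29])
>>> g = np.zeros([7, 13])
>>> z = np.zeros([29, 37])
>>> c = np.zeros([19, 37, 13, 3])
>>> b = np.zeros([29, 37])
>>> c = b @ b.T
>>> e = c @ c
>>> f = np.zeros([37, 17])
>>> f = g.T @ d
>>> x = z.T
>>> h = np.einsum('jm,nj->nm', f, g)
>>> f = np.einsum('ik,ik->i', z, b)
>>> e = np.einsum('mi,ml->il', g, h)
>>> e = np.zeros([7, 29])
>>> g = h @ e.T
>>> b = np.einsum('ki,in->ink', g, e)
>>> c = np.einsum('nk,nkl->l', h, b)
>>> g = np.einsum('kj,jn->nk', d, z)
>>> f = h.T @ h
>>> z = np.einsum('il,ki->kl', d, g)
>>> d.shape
(7, 29)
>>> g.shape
(37, 7)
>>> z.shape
(37, 29)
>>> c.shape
(7,)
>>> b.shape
(7, 29, 7)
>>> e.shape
(7, 29)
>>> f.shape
(29, 29)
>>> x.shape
(37, 29)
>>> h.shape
(7, 29)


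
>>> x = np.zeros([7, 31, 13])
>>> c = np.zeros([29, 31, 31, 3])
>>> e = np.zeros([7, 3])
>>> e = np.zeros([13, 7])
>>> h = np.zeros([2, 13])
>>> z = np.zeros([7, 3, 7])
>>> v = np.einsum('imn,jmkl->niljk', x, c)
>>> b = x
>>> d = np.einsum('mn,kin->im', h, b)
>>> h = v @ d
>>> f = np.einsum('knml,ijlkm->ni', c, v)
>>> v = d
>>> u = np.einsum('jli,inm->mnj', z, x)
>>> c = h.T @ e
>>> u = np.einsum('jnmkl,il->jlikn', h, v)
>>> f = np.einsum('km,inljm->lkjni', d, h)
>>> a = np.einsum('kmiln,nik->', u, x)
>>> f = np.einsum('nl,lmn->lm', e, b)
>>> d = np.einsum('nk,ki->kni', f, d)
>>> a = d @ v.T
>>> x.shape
(7, 31, 13)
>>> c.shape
(2, 29, 3, 7, 7)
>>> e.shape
(13, 7)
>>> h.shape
(13, 7, 3, 29, 2)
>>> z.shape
(7, 3, 7)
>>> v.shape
(31, 2)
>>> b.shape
(7, 31, 13)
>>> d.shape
(31, 7, 2)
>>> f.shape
(7, 31)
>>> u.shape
(13, 2, 31, 29, 7)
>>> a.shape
(31, 7, 31)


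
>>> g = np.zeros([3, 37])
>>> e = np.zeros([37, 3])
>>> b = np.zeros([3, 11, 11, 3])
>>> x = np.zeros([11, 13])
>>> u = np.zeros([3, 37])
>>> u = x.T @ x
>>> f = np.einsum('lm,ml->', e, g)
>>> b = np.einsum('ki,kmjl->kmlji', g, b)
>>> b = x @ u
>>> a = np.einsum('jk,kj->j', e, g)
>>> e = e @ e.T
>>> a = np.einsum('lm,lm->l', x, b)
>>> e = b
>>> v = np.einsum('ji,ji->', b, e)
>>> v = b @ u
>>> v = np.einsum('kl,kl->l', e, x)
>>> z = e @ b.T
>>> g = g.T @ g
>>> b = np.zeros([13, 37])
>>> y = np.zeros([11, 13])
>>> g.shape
(37, 37)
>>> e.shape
(11, 13)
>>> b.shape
(13, 37)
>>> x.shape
(11, 13)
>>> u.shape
(13, 13)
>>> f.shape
()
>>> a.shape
(11,)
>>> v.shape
(13,)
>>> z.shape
(11, 11)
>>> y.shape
(11, 13)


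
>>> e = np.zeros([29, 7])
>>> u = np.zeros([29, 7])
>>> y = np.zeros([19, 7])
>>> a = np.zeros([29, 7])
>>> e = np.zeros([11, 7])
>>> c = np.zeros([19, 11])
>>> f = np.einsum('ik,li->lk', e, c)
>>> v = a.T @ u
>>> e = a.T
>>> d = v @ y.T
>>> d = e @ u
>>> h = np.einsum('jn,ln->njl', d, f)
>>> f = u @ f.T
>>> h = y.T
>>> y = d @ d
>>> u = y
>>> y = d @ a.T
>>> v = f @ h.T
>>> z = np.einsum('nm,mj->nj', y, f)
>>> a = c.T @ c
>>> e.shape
(7, 29)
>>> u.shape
(7, 7)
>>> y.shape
(7, 29)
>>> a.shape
(11, 11)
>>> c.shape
(19, 11)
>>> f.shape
(29, 19)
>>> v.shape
(29, 7)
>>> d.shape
(7, 7)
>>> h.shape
(7, 19)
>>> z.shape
(7, 19)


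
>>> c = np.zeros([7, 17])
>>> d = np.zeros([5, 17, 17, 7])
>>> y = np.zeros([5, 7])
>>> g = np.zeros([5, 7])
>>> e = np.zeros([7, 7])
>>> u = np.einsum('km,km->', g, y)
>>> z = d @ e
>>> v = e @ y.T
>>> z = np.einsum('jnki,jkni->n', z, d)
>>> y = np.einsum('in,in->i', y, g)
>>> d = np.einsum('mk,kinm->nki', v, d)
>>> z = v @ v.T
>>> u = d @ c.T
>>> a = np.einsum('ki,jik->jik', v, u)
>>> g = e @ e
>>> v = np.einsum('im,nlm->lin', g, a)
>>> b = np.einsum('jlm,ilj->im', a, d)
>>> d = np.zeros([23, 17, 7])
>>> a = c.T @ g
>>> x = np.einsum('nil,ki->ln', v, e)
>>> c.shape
(7, 17)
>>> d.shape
(23, 17, 7)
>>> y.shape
(5,)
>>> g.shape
(7, 7)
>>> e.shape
(7, 7)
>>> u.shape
(17, 5, 7)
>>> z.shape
(7, 7)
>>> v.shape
(5, 7, 17)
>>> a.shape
(17, 7)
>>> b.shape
(17, 7)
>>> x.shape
(17, 5)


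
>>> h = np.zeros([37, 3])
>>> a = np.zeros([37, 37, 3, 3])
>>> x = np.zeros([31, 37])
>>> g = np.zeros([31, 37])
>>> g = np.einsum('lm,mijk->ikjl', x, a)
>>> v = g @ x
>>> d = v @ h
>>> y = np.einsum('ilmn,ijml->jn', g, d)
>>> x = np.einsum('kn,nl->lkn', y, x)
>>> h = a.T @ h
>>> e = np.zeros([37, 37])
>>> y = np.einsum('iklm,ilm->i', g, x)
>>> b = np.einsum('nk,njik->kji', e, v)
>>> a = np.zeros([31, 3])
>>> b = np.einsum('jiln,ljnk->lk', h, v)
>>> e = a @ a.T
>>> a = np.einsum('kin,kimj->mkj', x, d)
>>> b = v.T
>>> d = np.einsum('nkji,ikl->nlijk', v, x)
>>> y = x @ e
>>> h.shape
(3, 3, 37, 3)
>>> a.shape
(3, 37, 3)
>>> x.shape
(37, 3, 31)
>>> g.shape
(37, 3, 3, 31)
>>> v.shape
(37, 3, 3, 37)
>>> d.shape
(37, 31, 37, 3, 3)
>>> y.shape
(37, 3, 31)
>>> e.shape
(31, 31)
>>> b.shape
(37, 3, 3, 37)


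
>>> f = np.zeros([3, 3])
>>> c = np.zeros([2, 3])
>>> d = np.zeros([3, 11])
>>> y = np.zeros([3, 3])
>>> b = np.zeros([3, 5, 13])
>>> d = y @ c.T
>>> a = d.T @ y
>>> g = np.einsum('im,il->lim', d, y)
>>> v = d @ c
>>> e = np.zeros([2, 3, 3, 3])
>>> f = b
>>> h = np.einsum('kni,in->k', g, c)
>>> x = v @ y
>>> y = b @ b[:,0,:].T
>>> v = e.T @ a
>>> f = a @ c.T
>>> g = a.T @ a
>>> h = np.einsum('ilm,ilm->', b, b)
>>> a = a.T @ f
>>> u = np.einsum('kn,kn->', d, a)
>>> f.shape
(2, 2)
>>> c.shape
(2, 3)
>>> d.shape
(3, 2)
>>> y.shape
(3, 5, 3)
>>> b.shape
(3, 5, 13)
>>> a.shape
(3, 2)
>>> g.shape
(3, 3)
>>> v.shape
(3, 3, 3, 3)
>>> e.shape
(2, 3, 3, 3)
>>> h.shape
()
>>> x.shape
(3, 3)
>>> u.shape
()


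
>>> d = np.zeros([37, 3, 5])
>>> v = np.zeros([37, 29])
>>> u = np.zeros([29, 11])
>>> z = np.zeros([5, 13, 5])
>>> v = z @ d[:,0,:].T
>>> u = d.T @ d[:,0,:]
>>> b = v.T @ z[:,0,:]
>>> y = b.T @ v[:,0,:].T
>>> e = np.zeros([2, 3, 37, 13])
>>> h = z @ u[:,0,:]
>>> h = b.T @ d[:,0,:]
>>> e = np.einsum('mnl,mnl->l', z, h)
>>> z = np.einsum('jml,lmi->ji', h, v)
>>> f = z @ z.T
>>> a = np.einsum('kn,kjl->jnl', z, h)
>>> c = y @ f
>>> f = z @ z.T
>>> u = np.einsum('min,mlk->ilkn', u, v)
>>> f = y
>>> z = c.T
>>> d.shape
(37, 3, 5)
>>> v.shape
(5, 13, 37)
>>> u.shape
(3, 13, 37, 5)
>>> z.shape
(5, 13, 5)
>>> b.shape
(37, 13, 5)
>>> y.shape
(5, 13, 5)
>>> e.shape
(5,)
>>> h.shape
(5, 13, 5)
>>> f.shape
(5, 13, 5)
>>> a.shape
(13, 37, 5)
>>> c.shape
(5, 13, 5)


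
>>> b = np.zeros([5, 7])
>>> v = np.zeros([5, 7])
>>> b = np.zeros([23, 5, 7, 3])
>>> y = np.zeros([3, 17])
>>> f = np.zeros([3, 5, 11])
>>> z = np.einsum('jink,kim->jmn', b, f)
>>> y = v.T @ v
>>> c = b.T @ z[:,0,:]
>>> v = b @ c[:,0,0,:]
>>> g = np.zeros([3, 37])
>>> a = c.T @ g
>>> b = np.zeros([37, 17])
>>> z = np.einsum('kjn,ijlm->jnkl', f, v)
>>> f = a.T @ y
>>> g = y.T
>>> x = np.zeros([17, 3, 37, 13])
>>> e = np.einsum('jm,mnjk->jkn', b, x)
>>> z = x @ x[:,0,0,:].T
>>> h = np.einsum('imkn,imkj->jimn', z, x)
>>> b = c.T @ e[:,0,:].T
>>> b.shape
(7, 5, 7, 37)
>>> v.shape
(23, 5, 7, 7)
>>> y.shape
(7, 7)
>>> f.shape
(37, 7, 5, 7)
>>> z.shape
(17, 3, 37, 17)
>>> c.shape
(3, 7, 5, 7)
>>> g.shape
(7, 7)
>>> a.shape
(7, 5, 7, 37)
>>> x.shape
(17, 3, 37, 13)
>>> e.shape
(37, 13, 3)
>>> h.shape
(13, 17, 3, 17)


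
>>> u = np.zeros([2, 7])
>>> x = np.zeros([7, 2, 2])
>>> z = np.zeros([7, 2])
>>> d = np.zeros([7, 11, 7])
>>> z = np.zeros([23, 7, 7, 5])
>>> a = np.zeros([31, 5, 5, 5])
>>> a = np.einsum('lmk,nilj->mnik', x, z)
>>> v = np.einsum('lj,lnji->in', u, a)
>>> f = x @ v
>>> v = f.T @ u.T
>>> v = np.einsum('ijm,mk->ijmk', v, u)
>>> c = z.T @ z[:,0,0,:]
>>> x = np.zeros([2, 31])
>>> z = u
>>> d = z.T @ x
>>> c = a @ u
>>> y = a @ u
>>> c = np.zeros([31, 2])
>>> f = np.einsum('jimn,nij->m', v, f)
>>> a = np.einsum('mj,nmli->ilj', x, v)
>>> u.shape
(2, 7)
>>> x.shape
(2, 31)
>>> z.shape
(2, 7)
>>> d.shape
(7, 31)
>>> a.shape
(7, 2, 31)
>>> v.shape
(23, 2, 2, 7)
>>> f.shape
(2,)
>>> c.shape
(31, 2)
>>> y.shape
(2, 23, 7, 7)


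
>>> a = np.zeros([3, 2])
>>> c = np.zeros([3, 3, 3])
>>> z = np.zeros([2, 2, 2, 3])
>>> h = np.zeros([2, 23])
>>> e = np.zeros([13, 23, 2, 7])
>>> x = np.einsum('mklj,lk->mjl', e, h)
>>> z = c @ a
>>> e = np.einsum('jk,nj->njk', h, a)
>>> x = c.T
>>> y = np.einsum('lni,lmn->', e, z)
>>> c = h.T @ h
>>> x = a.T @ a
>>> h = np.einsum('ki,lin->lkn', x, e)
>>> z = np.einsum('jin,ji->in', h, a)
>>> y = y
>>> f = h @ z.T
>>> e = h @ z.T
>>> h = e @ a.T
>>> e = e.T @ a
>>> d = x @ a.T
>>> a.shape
(3, 2)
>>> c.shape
(23, 23)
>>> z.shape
(2, 23)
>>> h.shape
(3, 2, 3)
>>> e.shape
(2, 2, 2)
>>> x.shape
(2, 2)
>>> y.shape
()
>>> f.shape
(3, 2, 2)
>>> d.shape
(2, 3)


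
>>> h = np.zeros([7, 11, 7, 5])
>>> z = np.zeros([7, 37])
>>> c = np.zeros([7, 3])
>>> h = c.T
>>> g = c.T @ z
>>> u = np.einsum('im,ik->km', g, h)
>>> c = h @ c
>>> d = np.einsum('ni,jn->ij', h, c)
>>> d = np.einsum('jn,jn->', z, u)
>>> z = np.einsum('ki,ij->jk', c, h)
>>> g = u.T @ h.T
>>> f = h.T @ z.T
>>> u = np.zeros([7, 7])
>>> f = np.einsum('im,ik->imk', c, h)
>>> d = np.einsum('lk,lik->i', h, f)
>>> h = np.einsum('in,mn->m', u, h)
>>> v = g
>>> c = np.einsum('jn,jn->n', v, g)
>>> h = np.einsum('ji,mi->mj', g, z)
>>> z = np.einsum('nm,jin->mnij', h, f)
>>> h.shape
(7, 37)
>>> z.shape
(37, 7, 3, 3)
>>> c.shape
(3,)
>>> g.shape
(37, 3)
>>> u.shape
(7, 7)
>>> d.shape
(3,)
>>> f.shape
(3, 3, 7)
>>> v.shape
(37, 3)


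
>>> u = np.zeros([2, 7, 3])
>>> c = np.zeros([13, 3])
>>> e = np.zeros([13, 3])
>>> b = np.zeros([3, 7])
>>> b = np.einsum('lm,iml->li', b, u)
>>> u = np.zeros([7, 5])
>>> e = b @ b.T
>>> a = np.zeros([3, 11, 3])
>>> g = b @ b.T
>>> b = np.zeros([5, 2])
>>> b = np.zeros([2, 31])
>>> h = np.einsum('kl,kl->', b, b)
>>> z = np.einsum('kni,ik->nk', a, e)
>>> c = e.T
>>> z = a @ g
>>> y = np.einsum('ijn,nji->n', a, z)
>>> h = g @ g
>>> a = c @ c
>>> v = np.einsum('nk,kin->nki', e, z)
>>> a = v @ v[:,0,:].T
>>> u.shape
(7, 5)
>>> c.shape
(3, 3)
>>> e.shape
(3, 3)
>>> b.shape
(2, 31)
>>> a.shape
(3, 3, 3)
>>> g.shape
(3, 3)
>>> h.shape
(3, 3)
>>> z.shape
(3, 11, 3)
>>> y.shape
(3,)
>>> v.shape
(3, 3, 11)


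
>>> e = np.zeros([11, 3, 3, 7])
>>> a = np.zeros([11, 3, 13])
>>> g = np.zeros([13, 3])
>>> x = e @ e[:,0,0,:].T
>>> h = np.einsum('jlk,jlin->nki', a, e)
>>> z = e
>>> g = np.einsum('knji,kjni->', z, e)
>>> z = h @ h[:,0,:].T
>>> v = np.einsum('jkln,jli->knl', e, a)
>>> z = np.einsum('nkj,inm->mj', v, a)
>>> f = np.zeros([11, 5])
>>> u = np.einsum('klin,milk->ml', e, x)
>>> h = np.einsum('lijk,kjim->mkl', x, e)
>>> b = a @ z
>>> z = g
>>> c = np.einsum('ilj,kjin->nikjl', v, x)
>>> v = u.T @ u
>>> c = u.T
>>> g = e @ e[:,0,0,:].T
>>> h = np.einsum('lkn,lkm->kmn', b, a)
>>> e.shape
(11, 3, 3, 7)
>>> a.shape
(11, 3, 13)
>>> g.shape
(11, 3, 3, 11)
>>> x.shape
(11, 3, 3, 11)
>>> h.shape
(3, 13, 3)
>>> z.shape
()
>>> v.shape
(3, 3)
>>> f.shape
(11, 5)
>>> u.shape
(11, 3)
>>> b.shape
(11, 3, 3)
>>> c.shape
(3, 11)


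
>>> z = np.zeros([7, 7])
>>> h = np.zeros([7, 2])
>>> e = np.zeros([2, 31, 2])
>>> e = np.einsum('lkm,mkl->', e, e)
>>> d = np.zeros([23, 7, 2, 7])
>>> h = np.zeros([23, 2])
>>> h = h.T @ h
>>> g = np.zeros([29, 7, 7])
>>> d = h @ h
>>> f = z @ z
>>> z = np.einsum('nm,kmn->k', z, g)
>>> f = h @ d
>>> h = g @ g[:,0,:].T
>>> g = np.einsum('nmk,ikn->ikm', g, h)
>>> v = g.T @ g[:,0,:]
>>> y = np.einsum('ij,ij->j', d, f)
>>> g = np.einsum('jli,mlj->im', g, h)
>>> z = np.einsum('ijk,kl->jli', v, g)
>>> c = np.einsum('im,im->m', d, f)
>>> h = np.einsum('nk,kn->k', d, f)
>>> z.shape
(7, 29, 7)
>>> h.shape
(2,)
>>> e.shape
()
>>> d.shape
(2, 2)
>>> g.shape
(7, 29)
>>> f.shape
(2, 2)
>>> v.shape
(7, 7, 7)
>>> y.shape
(2,)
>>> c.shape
(2,)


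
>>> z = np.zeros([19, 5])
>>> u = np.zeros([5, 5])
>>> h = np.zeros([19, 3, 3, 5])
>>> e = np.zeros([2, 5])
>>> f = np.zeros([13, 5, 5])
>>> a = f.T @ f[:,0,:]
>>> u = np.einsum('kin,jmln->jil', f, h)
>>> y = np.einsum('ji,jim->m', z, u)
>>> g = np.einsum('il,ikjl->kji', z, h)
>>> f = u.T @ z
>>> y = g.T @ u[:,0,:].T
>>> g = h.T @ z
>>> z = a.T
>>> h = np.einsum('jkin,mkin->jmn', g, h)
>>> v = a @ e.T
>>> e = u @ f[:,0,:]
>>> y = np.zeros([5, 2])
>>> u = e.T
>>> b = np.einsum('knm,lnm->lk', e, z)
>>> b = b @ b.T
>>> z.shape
(5, 5, 5)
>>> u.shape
(5, 5, 19)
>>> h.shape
(5, 19, 5)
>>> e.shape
(19, 5, 5)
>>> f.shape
(3, 5, 5)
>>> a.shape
(5, 5, 5)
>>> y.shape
(5, 2)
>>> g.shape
(5, 3, 3, 5)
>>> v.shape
(5, 5, 2)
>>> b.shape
(5, 5)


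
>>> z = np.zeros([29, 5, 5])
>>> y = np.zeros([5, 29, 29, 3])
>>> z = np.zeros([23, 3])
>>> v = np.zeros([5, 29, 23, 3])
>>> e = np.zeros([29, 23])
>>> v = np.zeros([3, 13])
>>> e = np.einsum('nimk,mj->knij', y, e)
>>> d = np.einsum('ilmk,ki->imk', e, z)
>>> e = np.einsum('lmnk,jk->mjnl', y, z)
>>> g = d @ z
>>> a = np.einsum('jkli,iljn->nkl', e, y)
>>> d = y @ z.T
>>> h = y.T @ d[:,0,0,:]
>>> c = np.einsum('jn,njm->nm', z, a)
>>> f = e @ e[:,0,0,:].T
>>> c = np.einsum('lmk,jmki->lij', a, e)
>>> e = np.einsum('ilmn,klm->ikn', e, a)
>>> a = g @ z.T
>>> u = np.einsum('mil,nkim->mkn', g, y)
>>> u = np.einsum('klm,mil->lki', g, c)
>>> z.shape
(23, 3)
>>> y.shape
(5, 29, 29, 3)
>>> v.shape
(3, 13)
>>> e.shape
(29, 3, 5)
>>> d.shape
(5, 29, 29, 23)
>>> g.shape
(3, 29, 3)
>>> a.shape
(3, 29, 23)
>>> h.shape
(3, 29, 29, 23)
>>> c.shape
(3, 5, 29)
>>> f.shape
(29, 23, 29, 29)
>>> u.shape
(29, 3, 5)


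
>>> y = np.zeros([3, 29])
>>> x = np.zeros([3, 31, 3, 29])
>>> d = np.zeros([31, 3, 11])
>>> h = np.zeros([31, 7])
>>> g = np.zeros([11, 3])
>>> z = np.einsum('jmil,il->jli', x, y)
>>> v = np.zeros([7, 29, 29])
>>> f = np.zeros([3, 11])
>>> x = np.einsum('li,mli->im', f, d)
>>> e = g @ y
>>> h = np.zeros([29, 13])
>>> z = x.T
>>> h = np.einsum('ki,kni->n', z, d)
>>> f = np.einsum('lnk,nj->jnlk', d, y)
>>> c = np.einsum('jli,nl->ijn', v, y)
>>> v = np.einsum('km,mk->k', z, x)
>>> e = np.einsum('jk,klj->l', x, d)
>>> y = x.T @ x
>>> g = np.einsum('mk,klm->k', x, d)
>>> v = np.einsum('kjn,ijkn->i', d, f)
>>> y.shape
(31, 31)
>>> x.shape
(11, 31)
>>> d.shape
(31, 3, 11)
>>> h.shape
(3,)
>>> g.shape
(31,)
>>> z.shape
(31, 11)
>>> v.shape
(29,)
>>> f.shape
(29, 3, 31, 11)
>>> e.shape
(3,)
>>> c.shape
(29, 7, 3)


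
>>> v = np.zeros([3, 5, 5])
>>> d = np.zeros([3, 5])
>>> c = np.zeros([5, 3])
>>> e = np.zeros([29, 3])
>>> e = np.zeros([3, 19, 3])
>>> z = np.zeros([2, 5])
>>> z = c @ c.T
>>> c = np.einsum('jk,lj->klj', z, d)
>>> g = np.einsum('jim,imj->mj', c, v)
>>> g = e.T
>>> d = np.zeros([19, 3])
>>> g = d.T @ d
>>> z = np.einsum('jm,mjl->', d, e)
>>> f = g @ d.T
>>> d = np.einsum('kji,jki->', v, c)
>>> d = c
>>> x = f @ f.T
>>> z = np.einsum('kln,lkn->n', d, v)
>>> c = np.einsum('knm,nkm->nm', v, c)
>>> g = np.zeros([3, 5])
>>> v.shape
(3, 5, 5)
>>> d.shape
(5, 3, 5)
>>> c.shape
(5, 5)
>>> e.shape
(3, 19, 3)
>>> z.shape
(5,)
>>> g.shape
(3, 5)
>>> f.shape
(3, 19)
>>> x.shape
(3, 3)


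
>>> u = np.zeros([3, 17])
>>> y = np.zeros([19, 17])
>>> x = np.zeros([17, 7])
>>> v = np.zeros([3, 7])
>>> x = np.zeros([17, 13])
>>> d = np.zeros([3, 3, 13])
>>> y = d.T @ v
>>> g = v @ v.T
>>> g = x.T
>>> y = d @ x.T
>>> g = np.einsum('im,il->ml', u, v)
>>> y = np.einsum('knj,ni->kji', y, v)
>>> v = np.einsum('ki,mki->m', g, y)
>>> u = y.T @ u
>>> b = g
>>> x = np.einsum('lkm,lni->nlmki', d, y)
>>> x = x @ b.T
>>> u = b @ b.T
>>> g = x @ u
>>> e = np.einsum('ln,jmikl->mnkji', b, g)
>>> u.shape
(17, 17)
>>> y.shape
(3, 17, 7)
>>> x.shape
(17, 3, 13, 3, 17)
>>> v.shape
(3,)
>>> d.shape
(3, 3, 13)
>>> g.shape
(17, 3, 13, 3, 17)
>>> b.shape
(17, 7)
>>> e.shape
(3, 7, 3, 17, 13)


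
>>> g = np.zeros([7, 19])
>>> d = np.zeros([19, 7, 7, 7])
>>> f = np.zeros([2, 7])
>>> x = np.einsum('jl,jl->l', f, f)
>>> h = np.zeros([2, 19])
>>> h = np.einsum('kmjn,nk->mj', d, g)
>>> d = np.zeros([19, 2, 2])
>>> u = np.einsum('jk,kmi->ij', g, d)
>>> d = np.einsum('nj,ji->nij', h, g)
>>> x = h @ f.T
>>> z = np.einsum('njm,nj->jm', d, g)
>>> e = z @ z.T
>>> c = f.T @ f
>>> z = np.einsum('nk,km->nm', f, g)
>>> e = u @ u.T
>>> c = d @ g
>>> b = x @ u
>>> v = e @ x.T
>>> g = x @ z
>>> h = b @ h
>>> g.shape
(7, 19)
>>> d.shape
(7, 19, 7)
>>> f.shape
(2, 7)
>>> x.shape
(7, 2)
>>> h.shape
(7, 7)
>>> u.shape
(2, 7)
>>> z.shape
(2, 19)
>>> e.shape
(2, 2)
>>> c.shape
(7, 19, 19)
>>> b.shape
(7, 7)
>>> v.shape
(2, 7)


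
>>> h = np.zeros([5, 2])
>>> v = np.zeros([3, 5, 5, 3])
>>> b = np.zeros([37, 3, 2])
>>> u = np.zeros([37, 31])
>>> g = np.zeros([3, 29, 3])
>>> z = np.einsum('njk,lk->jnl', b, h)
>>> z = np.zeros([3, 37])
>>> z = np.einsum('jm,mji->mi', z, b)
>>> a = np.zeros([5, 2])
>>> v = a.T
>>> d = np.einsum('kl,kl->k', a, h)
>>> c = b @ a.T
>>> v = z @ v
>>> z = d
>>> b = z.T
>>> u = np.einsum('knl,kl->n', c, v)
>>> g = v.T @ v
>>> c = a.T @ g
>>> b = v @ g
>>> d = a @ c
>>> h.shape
(5, 2)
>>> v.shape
(37, 5)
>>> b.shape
(37, 5)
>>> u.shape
(3,)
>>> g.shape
(5, 5)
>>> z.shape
(5,)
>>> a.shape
(5, 2)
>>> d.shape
(5, 5)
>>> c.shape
(2, 5)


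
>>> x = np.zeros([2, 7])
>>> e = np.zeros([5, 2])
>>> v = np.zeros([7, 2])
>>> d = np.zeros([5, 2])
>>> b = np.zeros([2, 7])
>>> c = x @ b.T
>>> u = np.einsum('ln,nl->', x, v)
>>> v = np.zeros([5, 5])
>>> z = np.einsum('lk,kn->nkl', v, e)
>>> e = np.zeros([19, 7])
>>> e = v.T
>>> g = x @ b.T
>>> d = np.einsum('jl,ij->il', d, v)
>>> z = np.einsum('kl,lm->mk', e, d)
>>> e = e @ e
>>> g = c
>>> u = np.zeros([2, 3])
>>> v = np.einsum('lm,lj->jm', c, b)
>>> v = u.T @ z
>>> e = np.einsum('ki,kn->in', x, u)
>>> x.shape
(2, 7)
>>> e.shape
(7, 3)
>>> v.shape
(3, 5)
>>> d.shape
(5, 2)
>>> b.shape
(2, 7)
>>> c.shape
(2, 2)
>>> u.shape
(2, 3)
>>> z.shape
(2, 5)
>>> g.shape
(2, 2)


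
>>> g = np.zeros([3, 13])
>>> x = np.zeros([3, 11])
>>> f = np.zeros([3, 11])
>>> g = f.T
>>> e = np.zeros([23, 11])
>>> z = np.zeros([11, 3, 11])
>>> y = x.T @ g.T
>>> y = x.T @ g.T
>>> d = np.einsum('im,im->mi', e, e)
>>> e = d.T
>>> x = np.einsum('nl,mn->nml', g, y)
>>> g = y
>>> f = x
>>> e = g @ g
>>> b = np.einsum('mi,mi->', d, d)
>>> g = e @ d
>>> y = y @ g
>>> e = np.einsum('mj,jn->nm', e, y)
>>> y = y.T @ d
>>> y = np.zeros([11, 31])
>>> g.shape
(11, 23)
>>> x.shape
(11, 11, 3)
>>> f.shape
(11, 11, 3)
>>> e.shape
(23, 11)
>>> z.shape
(11, 3, 11)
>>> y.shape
(11, 31)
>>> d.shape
(11, 23)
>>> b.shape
()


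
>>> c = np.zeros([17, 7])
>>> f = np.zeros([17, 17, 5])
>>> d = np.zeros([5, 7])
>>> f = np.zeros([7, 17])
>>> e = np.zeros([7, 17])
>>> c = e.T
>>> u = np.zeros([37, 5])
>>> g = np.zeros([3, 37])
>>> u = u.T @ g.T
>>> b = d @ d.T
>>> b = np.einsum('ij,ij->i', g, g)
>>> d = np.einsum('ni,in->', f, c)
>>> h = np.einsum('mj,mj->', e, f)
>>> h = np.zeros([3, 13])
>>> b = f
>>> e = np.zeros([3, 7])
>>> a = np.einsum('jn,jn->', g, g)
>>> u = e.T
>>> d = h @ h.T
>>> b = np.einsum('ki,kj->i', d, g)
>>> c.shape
(17, 7)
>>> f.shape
(7, 17)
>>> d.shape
(3, 3)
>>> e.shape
(3, 7)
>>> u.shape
(7, 3)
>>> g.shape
(3, 37)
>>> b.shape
(3,)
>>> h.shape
(3, 13)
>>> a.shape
()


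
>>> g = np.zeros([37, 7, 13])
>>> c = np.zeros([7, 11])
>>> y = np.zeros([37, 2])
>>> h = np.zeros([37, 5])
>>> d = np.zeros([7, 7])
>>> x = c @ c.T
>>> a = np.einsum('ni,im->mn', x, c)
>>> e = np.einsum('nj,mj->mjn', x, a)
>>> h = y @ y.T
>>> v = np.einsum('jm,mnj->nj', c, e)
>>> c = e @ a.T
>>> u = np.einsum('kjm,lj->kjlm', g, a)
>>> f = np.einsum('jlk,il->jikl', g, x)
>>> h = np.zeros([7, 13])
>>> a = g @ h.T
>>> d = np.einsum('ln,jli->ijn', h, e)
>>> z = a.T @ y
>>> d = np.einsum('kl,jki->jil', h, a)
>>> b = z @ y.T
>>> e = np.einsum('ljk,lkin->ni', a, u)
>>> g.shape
(37, 7, 13)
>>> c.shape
(11, 7, 11)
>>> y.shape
(37, 2)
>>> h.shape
(7, 13)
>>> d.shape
(37, 7, 13)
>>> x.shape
(7, 7)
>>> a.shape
(37, 7, 7)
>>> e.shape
(13, 11)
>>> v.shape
(7, 7)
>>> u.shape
(37, 7, 11, 13)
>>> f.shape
(37, 7, 13, 7)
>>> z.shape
(7, 7, 2)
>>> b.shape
(7, 7, 37)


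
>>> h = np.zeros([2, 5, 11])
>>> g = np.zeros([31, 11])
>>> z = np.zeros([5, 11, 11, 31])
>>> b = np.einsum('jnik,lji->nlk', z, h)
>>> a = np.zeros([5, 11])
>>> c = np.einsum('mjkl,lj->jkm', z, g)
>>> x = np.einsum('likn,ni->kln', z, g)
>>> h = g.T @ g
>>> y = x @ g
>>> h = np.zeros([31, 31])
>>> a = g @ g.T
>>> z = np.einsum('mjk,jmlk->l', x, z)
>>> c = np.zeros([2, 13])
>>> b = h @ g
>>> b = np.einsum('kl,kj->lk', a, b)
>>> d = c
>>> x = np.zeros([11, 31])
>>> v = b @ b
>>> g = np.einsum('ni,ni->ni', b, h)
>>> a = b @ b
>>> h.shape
(31, 31)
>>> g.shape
(31, 31)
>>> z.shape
(11,)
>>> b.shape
(31, 31)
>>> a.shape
(31, 31)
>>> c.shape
(2, 13)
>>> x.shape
(11, 31)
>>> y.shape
(11, 5, 11)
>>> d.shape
(2, 13)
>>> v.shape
(31, 31)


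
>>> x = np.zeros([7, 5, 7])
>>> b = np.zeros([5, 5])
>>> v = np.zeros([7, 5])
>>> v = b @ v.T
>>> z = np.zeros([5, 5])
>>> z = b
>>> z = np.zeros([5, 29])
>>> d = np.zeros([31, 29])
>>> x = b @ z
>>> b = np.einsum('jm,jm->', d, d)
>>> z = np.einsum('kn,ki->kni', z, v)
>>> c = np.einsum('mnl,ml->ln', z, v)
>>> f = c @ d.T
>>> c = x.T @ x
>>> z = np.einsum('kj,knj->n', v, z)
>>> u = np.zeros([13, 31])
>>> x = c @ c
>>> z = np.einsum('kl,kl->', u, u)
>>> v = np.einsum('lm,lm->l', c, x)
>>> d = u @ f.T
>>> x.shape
(29, 29)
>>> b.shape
()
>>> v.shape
(29,)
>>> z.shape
()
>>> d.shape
(13, 7)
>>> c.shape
(29, 29)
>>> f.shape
(7, 31)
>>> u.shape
(13, 31)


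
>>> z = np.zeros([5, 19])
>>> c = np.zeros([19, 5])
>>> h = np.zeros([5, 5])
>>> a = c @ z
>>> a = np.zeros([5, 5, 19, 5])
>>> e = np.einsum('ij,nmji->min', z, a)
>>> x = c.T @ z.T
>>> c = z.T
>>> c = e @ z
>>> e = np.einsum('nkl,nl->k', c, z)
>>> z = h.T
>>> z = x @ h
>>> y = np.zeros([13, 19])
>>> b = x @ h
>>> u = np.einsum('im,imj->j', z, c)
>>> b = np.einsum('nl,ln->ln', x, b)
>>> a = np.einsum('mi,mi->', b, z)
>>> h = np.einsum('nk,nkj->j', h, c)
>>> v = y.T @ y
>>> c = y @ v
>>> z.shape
(5, 5)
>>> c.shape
(13, 19)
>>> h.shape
(19,)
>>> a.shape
()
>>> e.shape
(5,)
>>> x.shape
(5, 5)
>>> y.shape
(13, 19)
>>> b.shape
(5, 5)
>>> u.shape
(19,)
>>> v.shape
(19, 19)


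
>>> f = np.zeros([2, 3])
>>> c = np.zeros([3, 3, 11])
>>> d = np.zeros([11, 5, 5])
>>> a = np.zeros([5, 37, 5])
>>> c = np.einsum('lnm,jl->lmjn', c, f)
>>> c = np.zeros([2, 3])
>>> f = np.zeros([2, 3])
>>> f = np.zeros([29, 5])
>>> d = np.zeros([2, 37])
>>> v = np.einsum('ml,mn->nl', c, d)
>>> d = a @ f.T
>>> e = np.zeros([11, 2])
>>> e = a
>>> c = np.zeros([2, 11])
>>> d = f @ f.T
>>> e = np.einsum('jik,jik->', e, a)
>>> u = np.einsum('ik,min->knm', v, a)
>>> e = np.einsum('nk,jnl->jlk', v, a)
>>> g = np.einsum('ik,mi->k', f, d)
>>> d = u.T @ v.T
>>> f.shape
(29, 5)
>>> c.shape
(2, 11)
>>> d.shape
(5, 5, 37)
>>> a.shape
(5, 37, 5)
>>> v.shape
(37, 3)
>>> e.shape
(5, 5, 3)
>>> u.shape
(3, 5, 5)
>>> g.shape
(5,)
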